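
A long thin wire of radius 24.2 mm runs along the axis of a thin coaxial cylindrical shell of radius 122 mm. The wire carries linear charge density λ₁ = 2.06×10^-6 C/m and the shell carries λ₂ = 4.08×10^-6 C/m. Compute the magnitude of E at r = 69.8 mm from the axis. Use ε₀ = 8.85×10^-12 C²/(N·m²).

Choose a coaxial cylinder of radius r = 69.8 mm (arbitrary length L) as the Gaussian surface (between the conductors, 24.2 mm < r < 122 mm).
Only the inner wire is enclosed; the outer shell contributes nothing inside itself. λ_enc = λ₁ = 2.06×10^-6 C/m.
Gauss's law: E·2πrL = λ_enc L/ε₀.
E = |λ_enc|/(2πε₀r) = (2.06e-6)/(2π·8.85×10^-12·0.0698) = 5.31×10^5 N/C.

E ≈ 5.31×10^5 N/C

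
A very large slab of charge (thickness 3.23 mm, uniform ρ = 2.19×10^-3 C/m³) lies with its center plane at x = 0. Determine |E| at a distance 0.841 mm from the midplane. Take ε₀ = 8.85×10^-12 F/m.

By symmetry E is perpendicular to the slab. A Gaussian pillbox from −0.841 mm to +0.841 mm (face area A) lies entirely within the slab.
Q_enc = ρ·(2x)·A and flux = 2EA, so 2EA = 2ρxA/ε₀ ⇒ E = |ρ|x/ε₀.
E = (2.19×10^-3)(0.000841)/(8.85×10^-12) = 2.08e5 N/C.

E ≈ 2.08e5 N/C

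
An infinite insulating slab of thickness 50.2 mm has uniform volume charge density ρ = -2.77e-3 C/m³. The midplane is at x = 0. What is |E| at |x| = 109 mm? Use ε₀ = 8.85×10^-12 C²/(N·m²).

The point |x| = 109 mm lies outside the slab (half-thickness 0.0251 m). A symmetric pillbox spanning the full slab encloses Q_enc = ρ·d·A.
Flux = 2EA ⇒ E = |ρ|d/(2ε₀), independent of distance outside.
E = (2.77×10^-3)(0.0502)/(2·8.85×10^-12) = 7.86e6 N/C.

|E| = 7.86×10^6 N/C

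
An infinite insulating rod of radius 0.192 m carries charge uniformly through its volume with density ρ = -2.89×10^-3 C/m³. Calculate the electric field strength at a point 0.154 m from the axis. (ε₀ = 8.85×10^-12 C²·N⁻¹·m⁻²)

Take a coaxial cylindrical Gaussian surface of radius r = 0.154 m and length L (r < R).
Enclosed charge per unit length: λ_enc = ρ·πr² = (-2.89e-3)π(0.154)² = -2.153e-4 C/m.
Gauss's law: E·2πrL = λ_enc L/ε₀.
E = |λ_enc|/(2πε₀r) = (2.153×10^-4)/(2π·8.85×10^-12·0.154) = 2.51×10^7 N/C.

E ≈ 2.51e7 N/C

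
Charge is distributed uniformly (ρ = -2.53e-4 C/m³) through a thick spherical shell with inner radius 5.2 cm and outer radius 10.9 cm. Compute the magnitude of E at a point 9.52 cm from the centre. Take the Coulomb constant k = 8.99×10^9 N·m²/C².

E ≈ 7.59e5 N/C

Take a concentric spherical Gaussian surface of radius r = 9.52 cm (within the shell material, 5.2 cm < r < 10.9 cm).
Enclosed charge is the volume from a to r: Q_enc = (4π/3)ρ(r³ − a³) = -7.654e-7 C.
Applying ∮E·dA = Q_enc/ε₀ with Φ = E(4πr²):
E = k|Q_enc|/r² = (8.99×10^9)(7.654e-7)/(0.0952)² = 7.59×10^5 N/C.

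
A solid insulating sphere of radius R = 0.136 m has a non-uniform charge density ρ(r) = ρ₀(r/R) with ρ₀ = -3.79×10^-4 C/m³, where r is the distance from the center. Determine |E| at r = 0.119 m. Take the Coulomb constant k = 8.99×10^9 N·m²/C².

By spherical symmetry E is radial; choose a Gaussian sphere of radius r = 0.119 m (r < R).
Integrate the density: Q_enc = 4π ∫₀^r ρ₀(r'/R)^1 r'² dr' = 4πρ₀ r^4/(4·R) = -1.756×10^-6 C.
Applying ∮E·dA = Q_enc/ε₀ with Φ = E(4πr²):
E = k|Q_enc|/r² = (8.99×10^9)(1.756×10^-6)/(0.119)² = 1.11×10^6 N/C.

|E| ≈ 1.11e6 N/C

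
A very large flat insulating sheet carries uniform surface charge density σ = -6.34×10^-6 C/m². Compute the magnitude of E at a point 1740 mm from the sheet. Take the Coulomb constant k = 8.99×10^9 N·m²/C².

|E| ≈ 3.58e5 N/C

Choose a cylindrical pillbox piercing the sheet, end faces (area A) parallel to it.
Flux Φ = 2EA and Q_enc = σA, so 2EA = σA/ε₀ ⇒ E = |σ|/(2ε₀), independent of distance.
E = 2πk|σ| = 2π(8.99×10^9)(6.34e-6) = 3.58×10^5 N/C.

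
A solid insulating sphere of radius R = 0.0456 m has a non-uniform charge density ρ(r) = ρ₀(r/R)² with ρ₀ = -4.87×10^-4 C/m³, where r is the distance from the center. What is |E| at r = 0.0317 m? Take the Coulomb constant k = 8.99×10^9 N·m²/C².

By spherical symmetry E is radial; choose a Gaussian sphere of radius r = 0.0317 m (r < R).
Integrate the density: Q_enc = 4π ∫₀^r ρ₀(r'/R)^2 r'² dr' = 4πρ₀ r^5/(5·R²) = -1.884×10^-8 C.
Gauss's law: E·4πr² = Q_enc/ε₀.
E = k|Q_enc|/r² = (8.99×10^9)(1.884×10^-8)/(0.0317)² = 1.69e5 N/C.

|E| = 1.69×10^5 N/C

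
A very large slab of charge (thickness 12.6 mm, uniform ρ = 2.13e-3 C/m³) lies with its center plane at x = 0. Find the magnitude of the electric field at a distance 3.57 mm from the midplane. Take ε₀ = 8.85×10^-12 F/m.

|E| = 8.59×10^5 N/C

By symmetry E is perpendicular to the slab. A Gaussian pillbox from −3.57 mm to +3.57 mm (face area A) lies entirely within the slab.
Q_enc = ρ·(2x)·A and flux = 2EA, so 2EA = 2ρxA/ε₀ ⇒ E = |ρ|x/ε₀.
E = (2.13×10^-3)(0.00357)/(8.85×10^-12) = 8.59×10^5 N/C.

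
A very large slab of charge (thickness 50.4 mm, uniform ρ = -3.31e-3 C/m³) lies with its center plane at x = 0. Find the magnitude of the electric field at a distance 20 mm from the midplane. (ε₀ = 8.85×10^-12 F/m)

By symmetry E is perpendicular to the slab. A Gaussian pillbox from −20 mm to +20 mm (face area A) lies entirely within the slab.
Q_enc = ρ·(2x)·A and flux = 2EA, so 2EA = 2ρxA/ε₀ ⇒ E = |ρ|x/ε₀.
E = (3.31e-3)(0.02)/(8.85×10^-12) = 7.48e6 N/C.

E ≈ 7.48×10^6 V/m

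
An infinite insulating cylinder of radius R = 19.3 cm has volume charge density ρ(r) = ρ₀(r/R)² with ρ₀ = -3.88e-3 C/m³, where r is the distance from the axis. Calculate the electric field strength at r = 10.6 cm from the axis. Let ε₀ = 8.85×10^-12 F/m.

Choose a coaxial cylinder of radius r = 10.6 cm (arbitrary length L) as the Gaussian surface (r < R).
λ_enc = ∫₀^r ρ(r')·2πr' dr' = (2πρ₀/R²)·r^4/4 = -2.066e-5 C/m.
Since E is radial and uniform over the curved surface, Φ = E·2πrL = Q_enc/ε₀ = λ_enc L/ε₀.
E = |λ_enc|/(2πε₀r) = (2.066e-5)/(2π·8.85×10^-12·0.106) = 3.50e6 N/C.

3.50×10^6 N/C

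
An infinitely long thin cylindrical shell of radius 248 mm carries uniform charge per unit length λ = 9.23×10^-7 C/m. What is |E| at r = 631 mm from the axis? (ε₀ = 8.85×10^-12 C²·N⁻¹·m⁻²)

Take a coaxial cylindrical Gaussian surface of radius r = 631 mm and length L (r > 248 mm).
The full line charge is enclosed: λ_enc = 9.23e-7 C/m.
Applying ∮E·dA = Q_enc/ε₀ with the end caps contributing no flux:
E = |λ_enc|/(2πε₀r) = (9.23e-7)/(2π·8.85×10^-12·0.631) = 2.63e4 N/C.

E = 2.63×10^4 N/C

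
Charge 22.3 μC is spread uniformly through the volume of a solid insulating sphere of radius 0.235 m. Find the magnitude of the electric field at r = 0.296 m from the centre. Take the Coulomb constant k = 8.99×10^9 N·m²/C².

Symmetry ⇒ E = E(r) r̂. Gaussian sphere of radius r = 0.296 m (r > R, so the entire charge is enclosed).
Q_enc = 22.3 μC = 2.23e-5 C.
Applying ∮E·dA = Q_enc/ε₀ with Φ = E(4πr²):
E = k|Q_enc|/r² = (8.99×10^9)(2.23×10^-5)/(0.296)² = 2.29e6 N/C.

|E| ≈ 2.29×10^6 N/C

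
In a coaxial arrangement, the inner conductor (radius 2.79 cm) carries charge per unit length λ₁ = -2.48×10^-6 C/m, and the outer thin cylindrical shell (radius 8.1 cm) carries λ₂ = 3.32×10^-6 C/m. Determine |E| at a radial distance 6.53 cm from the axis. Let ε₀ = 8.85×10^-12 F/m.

E ≈ 6.83×10^5 N/C

Take a coaxial cylindrical Gaussian surface of radius r = 6.53 cm and length L (between the conductors, 2.79 cm < r < 8.1 cm).
Only the inner wire is enclosed; the outer shell contributes nothing inside itself. λ_enc = λ₁ = -2.48×10^-6 C/m.
Since E is radial and uniform over the curved surface, Φ = E·2πrL = Q_enc/ε₀ = λ_enc L/ε₀.
E = |λ_enc|/(2πε₀r) = (2.48×10^-6)/(2π·8.85×10^-12·0.0653) = 6.83×10^5 N/C.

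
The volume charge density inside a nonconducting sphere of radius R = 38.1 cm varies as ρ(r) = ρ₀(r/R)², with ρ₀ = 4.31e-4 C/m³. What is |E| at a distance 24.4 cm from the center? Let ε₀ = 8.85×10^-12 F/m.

Use a concentric Gaussian sphere at r = 24.4 cm (r < R).
Integrate the density: Q_enc = 4π ∫₀^r ρ₀(r'/R)^2 r'² dr' = 4πρ₀ r^5/(5·R²) = 6.454×10^-6 C.
By Gauss's law, ∮E·dA = E·4πr² = Q_enc/ε₀.
E = |Q_enc|/(4πε₀r²) = (6.454×10^-6)/(4π·8.85×10^-12·(0.244)²) = 9.75e5 N/C.

|E| ≈ 9.75×10^5 N/C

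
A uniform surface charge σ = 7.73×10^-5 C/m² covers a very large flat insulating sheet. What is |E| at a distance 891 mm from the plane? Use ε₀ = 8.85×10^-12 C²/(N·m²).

Choose a cylindrical pillbox piercing the sheet, end faces (area A) parallel to it.
Only the two end caps contribute flux: Φ = 2EA. With Q_enc = σA, Gauss's law gives E = |σ|/(2ε₀).
E = |σ|/(2ε₀) = (7.73×10^-5)/(2·8.85×10^-12) = 4.37×10^6 N/C.

E ≈ 4.37×10^6 V/m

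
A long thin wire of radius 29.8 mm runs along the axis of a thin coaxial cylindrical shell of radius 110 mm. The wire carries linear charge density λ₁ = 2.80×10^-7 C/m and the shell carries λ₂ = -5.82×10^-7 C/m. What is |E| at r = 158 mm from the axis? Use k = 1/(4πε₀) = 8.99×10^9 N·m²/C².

E ≈ 3.44×10^4 N/C

Coaxial Gaussian cylinder, radius r = 158 mm, length L (r > 110 mm, enclosing both).
λ_enc = λ₁ + λ₂ = (2.80e-7) + (-5.82×10^-7) = -3.02e-7 C/m.
Since E is radial and uniform over the curved surface, Φ = E·2πrL = Q_enc/ε₀ = λ_enc L/ε₀.
E = 2k|λ_enc|/r = 2(8.99×10^9)(3.02×10^-7)/(0.158) = 3.44×10^4 N/C.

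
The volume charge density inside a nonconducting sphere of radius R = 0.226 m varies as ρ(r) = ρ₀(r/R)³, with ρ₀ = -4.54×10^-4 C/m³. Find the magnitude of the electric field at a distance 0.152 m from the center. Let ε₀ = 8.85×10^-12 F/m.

E ≈ 3.95e5 N/C

Symmetry ⇒ E = E(r) r̂. Gaussian sphere of radius r = 0.152 m (r < R).
Q_enc = ∫₀^r ρ(r')·4πr'² dr' = (4πρ₀/R³) ∫₀^r r'^5 dr' = 4πρ₀ r^6/(6·R³) = -1.016e-6 C.
Applying ∮E·dA = Q_enc/ε₀ with Φ = E(4πr²):
E = |Q_enc|/(4πε₀r²) = (1.016×10^-6)/(4π·8.85×10^-12·(0.152)²) = 3.95×10^5 N/C.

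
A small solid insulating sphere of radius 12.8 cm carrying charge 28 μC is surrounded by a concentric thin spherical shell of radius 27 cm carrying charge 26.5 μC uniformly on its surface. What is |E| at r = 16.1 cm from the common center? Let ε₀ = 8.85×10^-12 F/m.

Take a concentric spherical Gaussian surface of radius r = 16.1 cm (between the bodies, 12.8 cm < r < 27 cm).
Only the inner charge is enclosed; the outer shell contributes nothing inside itself. Q_enc = 28 μC = 2.80×10^-5 C.
Applying ∮E·dA = Q_enc/ε₀ with Φ = E(4πr²):
E = |Q_enc|/(4πε₀r²) = (2.80×10^-5)/(4π·8.85×10^-12·(0.161)²) = 9.71e6 N/C.

E = 9.71e6 N/C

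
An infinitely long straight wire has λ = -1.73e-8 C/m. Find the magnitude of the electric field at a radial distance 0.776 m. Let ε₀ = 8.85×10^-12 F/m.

By cylindrical symmetry E is radial; use a coaxial Gaussian cylinder of radius 0.776 m and length L.
Q_enc = λL, so λ_enc = -1.73×10^-8 C/m.
By Gauss's law (flux through the curved wall only), E·2πrL = λ_enc L/ε₀.
E = |λ_enc|/(2πε₀r) = (1.73e-8)/(2π·8.85×10^-12·0.776) = 401 N/C.

E = 401 V/m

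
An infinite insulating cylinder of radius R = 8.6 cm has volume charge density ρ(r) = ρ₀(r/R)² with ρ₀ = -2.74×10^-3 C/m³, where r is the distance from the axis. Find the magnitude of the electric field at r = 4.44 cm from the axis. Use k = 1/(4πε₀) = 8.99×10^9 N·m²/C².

E = 9.16e5 N/C

Choose a coaxial cylinder of radius r = 4.44 cm (arbitrary length L) as the Gaussian surface (r < R).
λ_enc = ∫₀^r ρ(r')·2πr' dr' = (2πρ₀/R²)·r^4/4 = -2.262×10^-6 C/m.
Applying ∮E·dA = Q_enc/ε₀ with the end caps contributing no flux:
E = 2k|λ_enc|/r = 2(8.99×10^9)(2.262×10^-6)/(0.0444) = 9.16×10^5 N/C.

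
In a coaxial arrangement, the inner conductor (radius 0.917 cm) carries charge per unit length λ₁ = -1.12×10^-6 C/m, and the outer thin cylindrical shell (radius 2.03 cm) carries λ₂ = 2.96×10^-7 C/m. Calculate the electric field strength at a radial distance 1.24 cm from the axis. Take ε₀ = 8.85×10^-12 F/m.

By cylindrical symmetry E is radial; use a coaxial Gaussian cylinder of radius 1.24 cm and length L (between the conductors, 0.917 cm < r < 2.03 cm).
Only the inner wire is enclosed; the outer shell contributes nothing inside itself. λ_enc = λ₁ = -1.12×10^-6 C/m.
By Gauss's law (flux through the curved wall only), E·2πrL = λ_enc L/ε₀.
E = |λ_enc|/(2πε₀r) = (1.12×10^-6)/(2π·8.85×10^-12·0.0124) = 1.62×10^6 N/C.

1.62×10^6 N/C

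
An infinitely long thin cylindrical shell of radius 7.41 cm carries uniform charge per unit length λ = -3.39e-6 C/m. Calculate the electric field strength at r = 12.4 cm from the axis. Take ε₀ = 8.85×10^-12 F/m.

4.92×10^5 V/m

Coaxial Gaussian cylinder, radius r = 12.4 cm, length L (r > 7.41 cm).
The full line charge is enclosed: λ_enc = -3.39×10^-6 C/m.
By Gauss's law (flux through the curved wall only), E·2πrL = λ_enc L/ε₀.
E = |λ_enc|/(2πε₀r) = (3.39e-6)/(2π·8.85×10^-12·0.124) = 4.92e5 N/C.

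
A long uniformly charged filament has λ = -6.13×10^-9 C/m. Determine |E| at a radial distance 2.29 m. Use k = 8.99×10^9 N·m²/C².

E = 48.1 V/m

Take a coaxial cylindrical Gaussian surface of radius r = 2.29 m and length L.
Q_enc = λL, so λ_enc = -6.13e-9 C/m.
Gauss's law: E·2πrL = λ_enc L/ε₀.
E = 2k|λ_enc|/r = 2(8.99×10^9)(6.13×10^-9)/(2.29) = 48.1 N/C.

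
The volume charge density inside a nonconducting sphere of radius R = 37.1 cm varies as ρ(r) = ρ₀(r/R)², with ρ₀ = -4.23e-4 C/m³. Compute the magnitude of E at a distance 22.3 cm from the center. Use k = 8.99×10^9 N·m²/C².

Symmetry ⇒ E = E(r) r̂. Gaussian sphere of radius r = 22.3 cm (r < R).
Q_enc = ∫₀^r ρ(r')·4πr'² dr' = (4πρ₀/R²) ∫₀^r r'^4 dr' = 4πρ₀ r^5/(5·R²) = -4.259×10^-6 C.
By Gauss's law, ∮E·dA = E·4πr² = Q_enc/ε₀.
E = k|Q_enc|/r² = (8.99×10^9)(4.259×10^-6)/(0.223)² = 7.70×10^5 N/C.

E = 7.70×10^5 V/m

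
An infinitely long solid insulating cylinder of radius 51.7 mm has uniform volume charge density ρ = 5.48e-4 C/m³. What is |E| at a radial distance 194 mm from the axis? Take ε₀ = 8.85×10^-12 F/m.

E = 4.27×10^5 N/C

Coaxial Gaussian cylinder, radius r = 194 mm, length L (r > 51.7 mm, full cross-section enclosed).
λ_enc = ρ·πR² = (5.48×10^-4)π(0.0517)² = 4.602e-6 C/m.
By Gauss's law (flux through the curved wall only), E·2πrL = λ_enc L/ε₀.
E = |λ_enc|/(2πε₀r) = (4.602e-6)/(2π·8.85×10^-12·0.194) = 4.27×10^5 N/C.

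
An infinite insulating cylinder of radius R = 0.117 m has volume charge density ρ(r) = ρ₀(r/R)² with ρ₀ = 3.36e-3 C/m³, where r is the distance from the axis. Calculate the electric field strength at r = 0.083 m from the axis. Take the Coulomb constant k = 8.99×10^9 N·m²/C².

E = 3.96×10^6 N/C

By cylindrical symmetry E is radial; use a coaxial Gaussian cylinder of radius 0.083 m and length L (r < R).
λ_enc = ∫₀^r ρ(r')·2πr' dr' = (2πρ₀/R²)·r^4/4 = 1.83×10^-5 C/m.
Gauss's law: E·2πrL = λ_enc L/ε₀.
E = 2k|λ_enc|/r = 2(8.99×10^9)(1.83×10^-5)/(0.083) = 3.96×10^6 N/C.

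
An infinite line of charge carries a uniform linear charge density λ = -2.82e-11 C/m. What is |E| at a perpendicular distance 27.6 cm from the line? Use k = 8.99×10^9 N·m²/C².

|E| = 1.84 N/C

Choose a coaxial cylinder of radius r = 27.6 cm (arbitrary length L) as the Gaussian surface.
Q_enc = λL, so λ_enc = -2.82×10^-11 C/m.
Gauss's law: E·2πrL = λ_enc L/ε₀.
E = 2k|λ_enc|/r = 2(8.99×10^9)(2.82×10^-11)/(0.276) = 1.84 N/C.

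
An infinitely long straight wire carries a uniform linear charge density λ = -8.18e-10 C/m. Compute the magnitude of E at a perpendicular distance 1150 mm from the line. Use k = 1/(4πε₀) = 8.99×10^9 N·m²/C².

Take a coaxial cylindrical Gaussian surface of radius r = 1150 mm and length L.
Q_enc = λL, so λ_enc = -8.18e-10 C/m.
Applying ∮E·dA = Q_enc/ε₀ with the end caps contributing no flux:
E = 2k|λ_enc|/r = 2(8.99×10^9)(8.18×10^-10)/(1.15) = 12.8 N/C.

E ≈ 12.8 N/C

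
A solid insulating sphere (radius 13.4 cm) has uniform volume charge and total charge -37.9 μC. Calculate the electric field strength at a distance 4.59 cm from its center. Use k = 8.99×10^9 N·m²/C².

|E| ≈ 6.50×10^6 V/m

By spherical symmetry E is radial; choose a Gaussian sphere of radius r = 4.59 cm (r < R).
For a uniform sphere the enclosed fraction is (r/R)³, so Q_enc = (-37.9 μC)(0.0459/0.134)³ = -1.523×10^-6 C.
By Gauss's law, ∮E·dA = E·4πr² = Q_enc/ε₀.
E = k|Q_enc|/r² = (8.99×10^9)(1.523e-6)/(0.0459)² = 6.50×10^6 N/C.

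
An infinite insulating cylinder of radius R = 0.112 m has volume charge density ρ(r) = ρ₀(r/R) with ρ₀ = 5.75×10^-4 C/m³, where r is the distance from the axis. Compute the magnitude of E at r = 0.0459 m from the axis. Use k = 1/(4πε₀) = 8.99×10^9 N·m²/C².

|E| = 4.07e5 N/C

Choose a coaxial cylinder of radius r = 0.0459 m (arbitrary length L) as the Gaussian surface (r < R).
λ_enc = ∫₀^r ρ(r')·2πr' dr' = (2πρ₀/R)·r^3/3 = 1.04×10^-6 C/m.
Applying ∮E·dA = Q_enc/ε₀ with the end caps contributing no flux:
E = 2k|λ_enc|/r = 2(8.99×10^9)(1.04×10^-6)/(0.0459) = 4.07×10^5 N/C.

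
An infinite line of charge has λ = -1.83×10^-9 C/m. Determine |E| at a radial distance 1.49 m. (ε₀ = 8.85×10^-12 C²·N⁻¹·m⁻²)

|E| ≈ 22.1 N/C

Choose a coaxial cylinder of radius r = 1.49 m (arbitrary length L) as the Gaussian surface.
Q_enc = λL, so λ_enc = -1.83×10^-9 C/m.
By Gauss's law (flux through the curved wall only), E·2πrL = λ_enc L/ε₀.
E = |λ_enc|/(2πε₀r) = (1.83×10^-9)/(2π·8.85×10^-12·1.49) = 22.1 N/C.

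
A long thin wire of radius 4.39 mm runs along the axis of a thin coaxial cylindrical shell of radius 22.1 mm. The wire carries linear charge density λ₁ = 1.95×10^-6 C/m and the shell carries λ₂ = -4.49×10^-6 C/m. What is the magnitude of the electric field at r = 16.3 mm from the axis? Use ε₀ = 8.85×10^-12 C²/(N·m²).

2.15×10^6 V/m

Coaxial Gaussian cylinder, radius r = 16.3 mm, length L (between the conductors, 4.39 mm < r < 22.1 mm).
The shell at 22.1 mm lies outside the Gaussian surface, so λ_enc = λ₁ = 1.95×10^-6 C/m.
Since E is radial and uniform over the curved surface, Φ = E·2πrL = Q_enc/ε₀ = λ_enc L/ε₀.
E = |λ_enc|/(2πε₀r) = (1.95×10^-6)/(2π·8.85×10^-12·0.0163) = 2.15×10^6 N/C.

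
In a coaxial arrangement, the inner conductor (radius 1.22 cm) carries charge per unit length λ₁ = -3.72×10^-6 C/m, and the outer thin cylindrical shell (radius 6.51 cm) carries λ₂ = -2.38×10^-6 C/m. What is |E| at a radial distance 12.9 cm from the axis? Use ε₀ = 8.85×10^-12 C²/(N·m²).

Choose a coaxial cylinder of radius r = 12.9 cm (arbitrary length L) as the Gaussian surface (r > 6.51 cm, enclosing both).
λ_enc = λ₁ + λ₂ = (-3.72×10^-6) + (-2.38×10^-6) = -6.10e-6 C/m.
Gauss's law: E·2πrL = λ_enc L/ε₀.
E = |λ_enc|/(2πε₀r) = (6.10e-6)/(2π·8.85×10^-12·0.129) = 8.50e5 N/C.

8.50e5 V/m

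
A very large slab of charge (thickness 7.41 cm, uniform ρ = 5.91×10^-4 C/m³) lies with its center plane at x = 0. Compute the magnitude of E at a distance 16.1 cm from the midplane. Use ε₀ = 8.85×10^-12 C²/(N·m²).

|E| = 2.47e6 N/C

The point |x| = 16.1 cm lies outside the slab (half-thickness 0.03705 m). A symmetric pillbox spanning the full slab encloses Q_enc = ρ·d·A.
Flux = 2EA ⇒ E = |ρ|d/(2ε₀), independent of distance outside.
E = (5.91×10^-4)(0.0741)/(2·8.85×10^-12) = 2.47×10^6 N/C.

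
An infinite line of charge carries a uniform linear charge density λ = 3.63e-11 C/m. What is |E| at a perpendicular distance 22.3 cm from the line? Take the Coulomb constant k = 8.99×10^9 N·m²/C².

E ≈ 2.93 N/C

By cylindrical symmetry E is radial; use a coaxial Gaussian cylinder of radius 22.3 cm and length L.
Q_enc = λL, so λ_enc = 3.63e-11 C/m.
Gauss's law: E·2πrL = λ_enc L/ε₀.
E = 2k|λ_enc|/r = 2(8.99×10^9)(3.63×10^-11)/(0.223) = 2.93 N/C.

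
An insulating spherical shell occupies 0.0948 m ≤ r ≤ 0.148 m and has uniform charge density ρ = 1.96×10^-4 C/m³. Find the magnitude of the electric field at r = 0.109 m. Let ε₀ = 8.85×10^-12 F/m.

Use a concentric Gaussian sphere at r = 0.109 m (within the shell material, 0.0948 m < r < 0.148 m).
Only the shell between 0.0948 m and r is enclosed: Q_enc = ρ·(4π/3)(r³ − a³) = (1.96×10^-4)·(4π/3)·((0.109)³ − (0.0948)³) = 3.638×10^-7 C.
By Gauss's law, ∮E·dA = E·4πr² = Q_enc/ε₀.
E = |Q_enc|/(4πε₀r²) = (3.638×10^-7)/(4π·8.85×10^-12·(0.109)²) = 2.75×10^5 N/C.

E ≈ 2.75e5 V/m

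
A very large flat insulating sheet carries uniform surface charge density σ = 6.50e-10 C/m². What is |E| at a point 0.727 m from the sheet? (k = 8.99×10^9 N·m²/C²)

E = 36.7 N/C

Choose a cylindrical pillbox piercing the sheet, end faces (area A) parallel to it.
Flux Φ = 2EA and Q_enc = σA, so 2EA = σA/ε₀ ⇒ E = |σ|/(2ε₀), independent of distance.
E = 2πk|σ| = 2π(8.99×10^9)(6.50e-10) = 36.7 N/C.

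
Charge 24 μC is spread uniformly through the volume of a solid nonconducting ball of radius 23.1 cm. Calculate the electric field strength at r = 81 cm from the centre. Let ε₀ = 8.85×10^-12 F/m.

E ≈ 3.29×10^5 V/m

Use a concentric Gaussian sphere at r = 81 cm (r > R, so the entire charge is enclosed).
Q_enc = 24 μC = 2.40e-5 C.
Gauss's law: E·4πr² = Q_enc/ε₀.
E = |Q_enc|/(4πε₀r²) = (2.40×10^-5)/(4π·8.85×10^-12·(0.81)²) = 3.29×10^5 N/C.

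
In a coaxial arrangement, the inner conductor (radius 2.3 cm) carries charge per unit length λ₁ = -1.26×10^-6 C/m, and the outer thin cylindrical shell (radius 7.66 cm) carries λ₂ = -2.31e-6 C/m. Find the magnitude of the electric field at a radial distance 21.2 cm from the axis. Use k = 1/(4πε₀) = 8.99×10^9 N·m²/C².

Coaxial Gaussian cylinder, radius r = 21.2 cm, length L (r > 7.66 cm, enclosing both).
λ_enc = λ₁ + λ₂ = (-1.26×10^-6) + (-2.31×10^-6) = -3.57×10^-6 C/m.
Applying ∮E·dA = Q_enc/ε₀ with the end caps contributing no flux:
E = 2k|λ_enc|/r = 2(8.99×10^9)(3.57×10^-6)/(0.212) = 3.03×10^5 N/C.

|E| = 3.03×10^5 N/C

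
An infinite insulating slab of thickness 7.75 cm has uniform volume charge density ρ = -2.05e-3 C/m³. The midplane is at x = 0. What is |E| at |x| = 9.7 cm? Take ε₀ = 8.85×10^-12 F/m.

E = 8.98e6 V/m

The point |x| = 9.7 cm lies outside the slab (half-thickness 0.03875 m). A symmetric pillbox spanning the full slab encloses Q_enc = ρ·d·A.
Flux = 2EA ⇒ E = |ρ|d/(2ε₀), independent of distance outside.
E = (2.05×10^-3)(0.0775)/(2·8.85×10^-12) = 8.98×10^6 N/C.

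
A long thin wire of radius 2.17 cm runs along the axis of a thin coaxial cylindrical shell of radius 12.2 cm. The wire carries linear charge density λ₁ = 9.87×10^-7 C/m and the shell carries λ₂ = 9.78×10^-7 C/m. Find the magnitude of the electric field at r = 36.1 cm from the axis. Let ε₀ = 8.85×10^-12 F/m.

E = 9.79e4 V/m

Coaxial Gaussian cylinder, radius r = 36.1 cm, length L (r > 12.2 cm, enclosing both).
λ_enc = λ₁ + λ₂ = (9.87×10^-7) + (9.78×10^-7) = 1.965e-6 C/m.
Gauss's law: E·2πrL = λ_enc L/ε₀.
E = |λ_enc|/(2πε₀r) = (1.965e-6)/(2π·8.85×10^-12·0.361) = 9.79×10^4 N/C.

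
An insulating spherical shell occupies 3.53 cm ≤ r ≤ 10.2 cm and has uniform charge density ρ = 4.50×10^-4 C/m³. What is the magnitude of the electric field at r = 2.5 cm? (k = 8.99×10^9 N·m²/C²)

E = 0 (no enclosed charge)

Take a concentric spherical Gaussian surface of radius r = 2.5 cm (r < 3.53 cm, inside the empty cavity).
Q_enc = 0 (all charge lies at larger r); Gauss's law gives E = 0.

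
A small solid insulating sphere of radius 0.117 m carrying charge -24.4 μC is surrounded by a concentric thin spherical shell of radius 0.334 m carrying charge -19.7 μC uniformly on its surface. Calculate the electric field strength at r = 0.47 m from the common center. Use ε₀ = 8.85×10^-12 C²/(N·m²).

By spherical symmetry E is radial; choose a Gaussian sphere of radius r = 0.47 m (r > 0.334 m, enclosing both).
Q_enc = (-24.4 μC) + (-19.7 μC) = -4.41×10^-5 C.
Applying ∮E·dA = Q_enc/ε₀ with Φ = E(4πr²):
E = |Q_enc|/(4πε₀r²) = (4.41×10^-5)/(4π·8.85×10^-12·(0.47)²) = 1.80e6 N/C.

1.80e6 N/C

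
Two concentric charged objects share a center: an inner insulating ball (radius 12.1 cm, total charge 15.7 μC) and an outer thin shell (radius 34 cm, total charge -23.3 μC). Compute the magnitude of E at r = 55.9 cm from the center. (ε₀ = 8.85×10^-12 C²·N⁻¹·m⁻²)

By spherical symmetry E is radial; choose a Gaussian sphere of radius r = 55.9 cm (r > 34 cm, enclosing both).
Q_enc = (15.7 μC) + (-23.3 μC) = -7.60×10^-6 C.
Since E is radial and uniform over the Gaussian sphere, Φ = E·4πr² = Q_enc/ε₀.
E = |Q_enc|/(4πε₀r²) = (7.60e-6)/(4π·8.85×10^-12·(0.559)²) = 2.19×10^5 N/C.

E ≈ 2.19e5 N/C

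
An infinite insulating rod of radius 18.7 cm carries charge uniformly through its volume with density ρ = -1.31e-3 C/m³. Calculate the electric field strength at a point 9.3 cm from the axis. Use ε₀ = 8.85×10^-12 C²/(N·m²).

|E| = 6.88×10^6 N/C

Choose a coaxial cylinder of radius r = 9.3 cm (arbitrary length L) as the Gaussian surface (r < R).
Charge inside radius r per length L is ρ·πr²·L, so λ_enc = ρπr² = -3.559e-5 C/m.
Gauss's law: E·2πrL = λ_enc L/ε₀.
E = |λ_enc|/(2πε₀r) = (3.559×10^-5)/(2π·8.85×10^-12·0.093) = 6.88×10^6 N/C.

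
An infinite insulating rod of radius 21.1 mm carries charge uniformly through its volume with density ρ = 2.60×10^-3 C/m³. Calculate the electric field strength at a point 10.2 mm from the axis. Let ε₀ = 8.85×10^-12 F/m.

|E| ≈ 1.50×10^6 V/m

Take a coaxial cylindrical Gaussian surface of radius r = 10.2 mm and length L (r < R).
Charge inside radius r per length L is ρ·πr²·L, so λ_enc = ρπr² = 8.498×10^-7 C/m.
Since E is radial and uniform over the curved surface, Φ = E·2πrL = Q_enc/ε₀ = λ_enc L/ε₀.
E = |λ_enc|/(2πε₀r) = (8.498×10^-7)/(2π·8.85×10^-12·0.0102) = 1.50×10^6 N/C.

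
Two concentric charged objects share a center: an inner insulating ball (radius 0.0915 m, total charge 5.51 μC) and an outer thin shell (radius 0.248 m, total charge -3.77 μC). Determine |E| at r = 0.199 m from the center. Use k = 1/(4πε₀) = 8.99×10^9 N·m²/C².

|E| = 1.25e6 N/C

By spherical symmetry E is radial; choose a Gaussian sphere of radius r = 0.199 m (between the bodies, 0.0915 m < r < 0.248 m).
The shell at 0.248 m lies outside the Gaussian surface, so Q_enc = 5.51 μC = 5.51×10^-6 C.
Applying ∮E·dA = Q_enc/ε₀ with Φ = E(4πr²):
E = k|Q_enc|/r² = (8.99×10^9)(5.51×10^-6)/(0.199)² = 1.25×10^6 N/C.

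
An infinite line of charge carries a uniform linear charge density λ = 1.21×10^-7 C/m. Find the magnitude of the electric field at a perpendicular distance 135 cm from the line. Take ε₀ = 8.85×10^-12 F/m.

|E| = 1.61×10^3 N/C

Coaxial Gaussian cylinder, radius r = 135 cm, length L.
Q_enc = λL, so λ_enc = 1.21×10^-7 C/m.
Gauss's law: E·2πrL = λ_enc L/ε₀.
E = |λ_enc|/(2πε₀r) = (1.21×10^-7)/(2π·8.85×10^-12·1.35) = 1.61e3 N/C.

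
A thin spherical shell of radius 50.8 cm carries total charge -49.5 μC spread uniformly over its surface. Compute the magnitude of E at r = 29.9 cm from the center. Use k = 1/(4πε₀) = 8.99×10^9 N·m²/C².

|E| = 0 N/C

Take a concentric spherical Gaussian surface of radius r = 29.9 cm (inside the shell, r < 50.8 cm).
All the charge is outside the Gaussian surface: Q_enc = 0, hence E = 0 everywhere inside the shell.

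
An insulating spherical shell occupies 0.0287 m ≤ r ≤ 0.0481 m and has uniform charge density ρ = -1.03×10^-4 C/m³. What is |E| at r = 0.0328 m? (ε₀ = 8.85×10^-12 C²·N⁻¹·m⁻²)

By spherical symmetry E is radial; choose a Gaussian sphere of radius r = 0.0328 m (within the shell material, 0.0287 m < r < 0.0481 m).
Enclosed charge is the volume from a to r: Q_enc = (4π/3)ρ(r³ − a³) = -5.025×10^-9 C.
Gauss's law: E·4πr² = Q_enc/ε₀.
E = |Q_enc|/(4πε₀r²) = (5.025×10^-9)/(4π·8.85×10^-12·(0.0328)²) = 4.20×10^4 N/C.

4.20×10^4 V/m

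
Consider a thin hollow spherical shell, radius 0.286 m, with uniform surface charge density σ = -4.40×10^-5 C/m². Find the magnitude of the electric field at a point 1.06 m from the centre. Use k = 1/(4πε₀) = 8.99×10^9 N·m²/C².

Take a concentric spherical Gaussian surface of radius r = 1.06 m (r > 0.286 m).
The entire shell is enclosed: Q_enc = σ·4πR² = (-4.40×10^-5)·4π·(0.286)² = -4.523e-5 C.
Applying ∮E·dA = Q_enc/ε₀ with Φ = E(4πr²):
E = k|Q_enc|/r² = (8.99×10^9)(4.523×10^-5)/(1.06)² = 3.62×10^5 N/C.

|E| = 3.62e5 N/C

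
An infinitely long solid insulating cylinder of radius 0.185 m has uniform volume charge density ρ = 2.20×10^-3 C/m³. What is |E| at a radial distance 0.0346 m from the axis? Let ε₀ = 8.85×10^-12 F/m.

Choose a coaxial cylinder of radius r = 0.0346 m (arbitrary length L) as the Gaussian surface (r < R).
Enclosed charge per unit length: λ_enc = ρ·πr² = (2.20×10^-3)π(0.0346)² = 8.274×10^-6 C/m.
Gauss's law: E·2πrL = λ_enc L/ε₀.
E = |λ_enc|/(2πε₀r) = (8.274×10^-6)/(2π·8.85×10^-12·0.0346) = 4.30×10^6 N/C.

|E| ≈ 4.30×10^6 V/m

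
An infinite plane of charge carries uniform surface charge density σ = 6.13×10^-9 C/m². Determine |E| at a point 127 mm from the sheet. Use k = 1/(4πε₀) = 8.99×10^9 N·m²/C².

|E| ≈ 346 N/C

The symmetry is planar: E is normal to the sheet and the same magnitude on both sides. Take a pillbox straddling the sheet with end-cap area A.
Flux Φ = 2EA and Q_enc = σA, so 2EA = σA/ε₀ ⇒ E = |σ|/(2ε₀), independent of distance.
E = 2πk|σ| = 2π(8.99×10^9)(6.13e-9) = 346 N/C.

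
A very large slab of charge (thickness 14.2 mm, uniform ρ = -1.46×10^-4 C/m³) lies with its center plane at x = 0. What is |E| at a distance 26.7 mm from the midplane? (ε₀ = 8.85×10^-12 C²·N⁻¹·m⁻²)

E = 1.17×10^5 V/m

The point |x| = 26.7 mm lies outside the slab (half-thickness 0.0071 m). A symmetric pillbox spanning the full slab encloses Q_enc = ρ·d·A.
Flux = 2EA ⇒ E = |ρ|d/(2ε₀), independent of distance outside.
E = (1.46×10^-4)(0.0142)/(2·8.85×10^-12) = 1.17×10^5 N/C.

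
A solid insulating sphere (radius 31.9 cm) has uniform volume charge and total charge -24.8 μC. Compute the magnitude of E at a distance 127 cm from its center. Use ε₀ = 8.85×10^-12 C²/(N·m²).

Use a concentric Gaussian sphere at r = 127 cm (r > R, so the entire charge is enclosed).
Q_enc = -24.8 μC = -2.48×10^-5 C.
By Gauss's law, ∮E·dA = E·4πr² = Q_enc/ε₀.
E = |Q_enc|/(4πε₀r²) = (2.48e-5)/(4π·8.85×10^-12·(1.27)²) = 1.38×10^5 N/C.

|E| = 1.38e5 N/C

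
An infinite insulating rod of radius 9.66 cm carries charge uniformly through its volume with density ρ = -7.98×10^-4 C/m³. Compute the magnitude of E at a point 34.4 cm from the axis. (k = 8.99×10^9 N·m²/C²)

Take a coaxial cylindrical Gaussian surface of radius r = 34.4 cm and length L (r > 9.66 cm, full cross-section enclosed).
λ_enc = ρ·πR² = (-7.98e-4)π(0.0966)² = -2.339×10^-5 C/m.
Since E is radial and uniform over the curved surface, Φ = E·2πrL = Q_enc/ε₀ = λ_enc L/ε₀.
E = 2k|λ_enc|/r = 2(8.99×10^9)(2.339e-5)/(0.344) = 1.22e6 N/C.

E ≈ 1.22e6 V/m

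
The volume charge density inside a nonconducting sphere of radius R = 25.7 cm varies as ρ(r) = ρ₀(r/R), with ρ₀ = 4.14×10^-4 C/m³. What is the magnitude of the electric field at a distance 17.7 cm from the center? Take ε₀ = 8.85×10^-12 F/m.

|E| = 1.43e6 N/C

Symmetry ⇒ E = E(r) r̂. Gaussian sphere of radius r = 17.7 cm (r < R).
Q_enc = ∫₀^r ρ(r')·4πr'² dr' = (4πρ₀/R) ∫₀^r r'^3 dr' = 4πρ₀ r^4/(4·R) = 4.967×10^-6 C.
Gauss's law: E·4πr² = Q_enc/ε₀.
E = |Q_enc|/(4πε₀r²) = (4.967e-6)/(4π·8.85×10^-12·(0.177)²) = 1.43×10^6 N/C.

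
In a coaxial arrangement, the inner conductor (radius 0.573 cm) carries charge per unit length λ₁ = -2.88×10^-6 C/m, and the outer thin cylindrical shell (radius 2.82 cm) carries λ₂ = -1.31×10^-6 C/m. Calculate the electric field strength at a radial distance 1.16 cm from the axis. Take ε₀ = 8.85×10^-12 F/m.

E = 4.46×10^6 N/C

Coaxial Gaussian cylinder, radius r = 1.16 cm, length L (between the conductors, 0.573 cm < r < 2.82 cm).
The shell at 2.82 cm lies outside the Gaussian surface, so λ_enc = λ₁ = -2.88×10^-6 C/m.
By Gauss's law (flux through the curved wall only), E·2πrL = λ_enc L/ε₀.
E = |λ_enc|/(2πε₀r) = (2.88e-6)/(2π·8.85×10^-12·0.0116) = 4.46×10^6 N/C.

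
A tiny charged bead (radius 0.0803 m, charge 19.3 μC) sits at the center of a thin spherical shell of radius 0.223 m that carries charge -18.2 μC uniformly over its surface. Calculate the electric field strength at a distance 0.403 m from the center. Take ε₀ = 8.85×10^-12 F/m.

By spherical symmetry E is radial; choose a Gaussian sphere of radius r = 0.403 m (r > 0.223 m, enclosing both).
Q_enc = (19.3 μC) + (-18.2 μC) = 1.10×10^-6 C.
By Gauss's law, ∮E·dA = E·4πr² = Q_enc/ε₀.
E = |Q_enc|/(4πε₀r²) = (1.10e-6)/(4π·8.85×10^-12·(0.403)²) = 6.09e4 N/C.

E = 6.09×10^4 V/m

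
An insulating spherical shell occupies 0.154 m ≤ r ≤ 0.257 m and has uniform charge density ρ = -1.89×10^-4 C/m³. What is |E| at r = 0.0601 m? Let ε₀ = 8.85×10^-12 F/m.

Take a concentric spherical Gaussian surface of radius r = 0.0601 m (r < 0.154 m, inside the empty cavity).
Q_enc = 0 (all charge lies at larger r); Gauss's law gives E = 0.

|E| = 0 V/m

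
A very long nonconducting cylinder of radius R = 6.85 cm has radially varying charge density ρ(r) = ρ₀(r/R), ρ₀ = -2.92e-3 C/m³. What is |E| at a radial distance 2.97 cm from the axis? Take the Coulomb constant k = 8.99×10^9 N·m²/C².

Choose a coaxial cylinder of radius r = 2.97 cm (arbitrary length L) as the Gaussian surface (r < R).
Integrating ρ over the cross-section to radius r: λ_enc = (2πρ₀/R) ∫₀^r r'^2 dr' = 2πρ₀ r^3/(3·R) = -2.339×10^-6 C/m.
Gauss's law: E·2πrL = λ_enc L/ε₀.
E = 2k|λ_enc|/r = 2(8.99×10^9)(2.339e-6)/(0.0297) = 1.42×10^6 N/C.

E = 1.42×10^6 V/m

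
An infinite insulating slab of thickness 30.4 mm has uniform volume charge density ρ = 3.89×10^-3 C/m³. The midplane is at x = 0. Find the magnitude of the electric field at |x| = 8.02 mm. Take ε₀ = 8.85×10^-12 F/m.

E ≈ 3.53e6 N/C

By symmetry E is perpendicular to the slab. A Gaussian pillbox from −8.02 mm to +8.02 mm (face area A) lies entirely within the slab.
Q_enc = ρ·(2x)·A and flux = 2EA, so 2EA = 2ρxA/ε₀ ⇒ E = |ρ|x/ε₀.
E = (3.89×10^-3)(0.00802)/(8.85×10^-12) = 3.53×10^6 N/C.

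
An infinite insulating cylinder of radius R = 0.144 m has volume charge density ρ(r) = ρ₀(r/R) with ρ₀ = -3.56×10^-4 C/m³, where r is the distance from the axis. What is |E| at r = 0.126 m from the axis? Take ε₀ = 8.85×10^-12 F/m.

|E| ≈ 1.48e6 V/m

Coaxial Gaussian cylinder, radius r = 0.126 m, length L (r < R).
Integrating ρ over the cross-section to radius r: λ_enc = (2πρ₀/R) ∫₀^r r'^2 dr' = 2πρ₀ r^3/(3·R) = -1.036e-5 C/m.
Gauss's law: E·2πrL = λ_enc L/ε₀.
E = |λ_enc|/(2πε₀r) = (1.036×10^-5)/(2π·8.85×10^-12·0.126) = 1.48×10^6 N/C.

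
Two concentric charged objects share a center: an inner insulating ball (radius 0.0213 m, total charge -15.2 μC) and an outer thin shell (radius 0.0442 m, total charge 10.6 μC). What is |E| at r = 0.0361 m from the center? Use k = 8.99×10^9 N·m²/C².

1.05×10^8 N/C

By spherical symmetry E is radial; choose a Gaussian sphere of radius r = 0.0361 m (between the bodies, 0.0213 m < r < 0.0442 m).
Only the inner charge is enclosed; the outer shell contributes nothing inside itself. Q_enc = -15.2 μC = -1.52e-5 C.
By Gauss's law, ∮E·dA = E·4πr² = Q_enc/ε₀.
E = k|Q_enc|/r² = (8.99×10^9)(1.52×10^-5)/(0.0361)² = 1.05e8 N/C.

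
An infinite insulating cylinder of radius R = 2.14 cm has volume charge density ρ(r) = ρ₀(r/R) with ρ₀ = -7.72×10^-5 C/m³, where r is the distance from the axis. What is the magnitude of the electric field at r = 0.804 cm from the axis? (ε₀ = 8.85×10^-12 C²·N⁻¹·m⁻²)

8.78e3 N/C

Choose a coaxial cylinder of radius r = 0.804 cm (arbitrary length L) as the Gaussian surface (r < R).
λ_enc = ∫₀^r ρ(r')·2πr' dr' = (2πρ₀/R)·r^3/3 = -3.927×10^-9 C/m.
Applying ∮E·dA = Q_enc/ε₀ with the end caps contributing no flux:
E = |λ_enc|/(2πε₀r) = (3.927×10^-9)/(2π·8.85×10^-12·0.00804) = 8.78e3 N/C.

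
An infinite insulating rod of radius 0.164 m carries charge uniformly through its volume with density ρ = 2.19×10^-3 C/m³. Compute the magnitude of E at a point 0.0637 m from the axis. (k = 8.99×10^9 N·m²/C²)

|E| = 7.88×10^6 N/C

Choose a coaxial cylinder of radius r = 0.0637 m (arbitrary length L) as the Gaussian surface (r < R).
Enclosed charge per unit length: λ_enc = ρ·πr² = (2.19e-3)π(0.0637)² = 2.792e-5 C/m.
By Gauss's law (flux through the curved wall only), E·2πrL = λ_enc L/ε₀.
E = 2k|λ_enc|/r = 2(8.99×10^9)(2.792×10^-5)/(0.0637) = 7.88×10^6 N/C.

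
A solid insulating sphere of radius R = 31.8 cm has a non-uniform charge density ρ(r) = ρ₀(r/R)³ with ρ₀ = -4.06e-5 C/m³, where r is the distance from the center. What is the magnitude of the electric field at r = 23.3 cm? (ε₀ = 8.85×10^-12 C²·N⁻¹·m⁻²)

E = 7.01×10^4 N/C

Take a concentric spherical Gaussian surface of radius r = 23.3 cm (r < R).
Q_enc = ∫₀^r ρ(r')·4πr'² dr' = (4πρ₀/R³) ∫₀^r r'^5 dr' = 4πρ₀ r^6/(6·R³) = -4.231e-7 C.
Applying ∮E·dA = Q_enc/ε₀ with Φ = E(4πr²):
E = |Q_enc|/(4πε₀r²) = (4.231×10^-7)/(4π·8.85×10^-12·(0.233)²) = 7.01×10^4 N/C.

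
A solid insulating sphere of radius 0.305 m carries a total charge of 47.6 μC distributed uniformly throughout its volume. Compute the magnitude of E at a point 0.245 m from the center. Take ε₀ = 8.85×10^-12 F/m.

Symmetry ⇒ E = E(r) r̂. Gaussian sphere of radius r = 0.245 m (r < R).
Only the charge within r is enclosed: Q_enc = Q·(r/R)³ = (47.6 μC)·(0.245 m/0.305 m)³ = 2.467×10^-5 C.
Since E is radial and uniform over the Gaussian sphere, Φ = E·4πr² = Q_enc/ε₀.
E = |Q_enc|/(4πε₀r²) = (2.467×10^-5)/(4π·8.85×10^-12·(0.245)²) = 3.70×10^6 N/C.

E ≈ 3.70×10^6 V/m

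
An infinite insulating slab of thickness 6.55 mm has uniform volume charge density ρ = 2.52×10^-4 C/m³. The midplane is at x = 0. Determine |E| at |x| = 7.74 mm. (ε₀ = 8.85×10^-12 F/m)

The point |x| = 7.74 mm lies outside the slab (half-thickness 0.003275 m). A symmetric pillbox spanning the full slab encloses Q_enc = ρ·d·A.
Flux = 2EA ⇒ E = |ρ|d/(2ε₀), independent of distance outside.
E = (2.52×10^-4)(0.00655)/(2·8.85×10^-12) = 9.33×10^4 N/C.

E = 9.33e4 V/m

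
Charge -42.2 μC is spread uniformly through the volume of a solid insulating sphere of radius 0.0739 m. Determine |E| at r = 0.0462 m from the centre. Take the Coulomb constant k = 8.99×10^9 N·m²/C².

|E| = 4.34×10^7 V/m

Symmetry ⇒ E = E(r) r̂. Gaussian sphere of radius r = 0.0462 m (r < R).
For a uniform sphere the enclosed fraction is (r/R)³, so Q_enc = (-42.2 μC)(0.0462/0.0739)³ = -1.031×10^-5 C.
Gauss's law: E·4πr² = Q_enc/ε₀.
E = k|Q_enc|/r² = (8.99×10^9)(1.031e-5)/(0.0462)² = 4.34×10^7 N/C.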